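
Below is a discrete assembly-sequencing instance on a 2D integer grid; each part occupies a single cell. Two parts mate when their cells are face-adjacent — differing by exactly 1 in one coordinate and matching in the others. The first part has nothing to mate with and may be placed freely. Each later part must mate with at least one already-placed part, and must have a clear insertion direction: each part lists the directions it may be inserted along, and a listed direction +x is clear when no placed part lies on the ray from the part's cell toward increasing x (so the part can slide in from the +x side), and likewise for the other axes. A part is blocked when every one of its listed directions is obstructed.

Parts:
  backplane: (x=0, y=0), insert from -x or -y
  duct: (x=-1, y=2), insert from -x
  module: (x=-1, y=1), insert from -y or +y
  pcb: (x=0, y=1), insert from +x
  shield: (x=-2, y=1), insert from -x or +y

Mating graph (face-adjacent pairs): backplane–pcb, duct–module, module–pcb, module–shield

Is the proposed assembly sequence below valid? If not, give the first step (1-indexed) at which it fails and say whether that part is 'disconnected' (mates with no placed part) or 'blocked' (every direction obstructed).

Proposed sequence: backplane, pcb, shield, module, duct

Invalid at step 3 (disconnected)

1. backplane@(0, 0) [-x clear] — {backplane}
2. pcb@(0, 1) [+x clear] — {backplane, pcb}
3. shield@(-2, 1) — no placed neighbour ⇒ disconnected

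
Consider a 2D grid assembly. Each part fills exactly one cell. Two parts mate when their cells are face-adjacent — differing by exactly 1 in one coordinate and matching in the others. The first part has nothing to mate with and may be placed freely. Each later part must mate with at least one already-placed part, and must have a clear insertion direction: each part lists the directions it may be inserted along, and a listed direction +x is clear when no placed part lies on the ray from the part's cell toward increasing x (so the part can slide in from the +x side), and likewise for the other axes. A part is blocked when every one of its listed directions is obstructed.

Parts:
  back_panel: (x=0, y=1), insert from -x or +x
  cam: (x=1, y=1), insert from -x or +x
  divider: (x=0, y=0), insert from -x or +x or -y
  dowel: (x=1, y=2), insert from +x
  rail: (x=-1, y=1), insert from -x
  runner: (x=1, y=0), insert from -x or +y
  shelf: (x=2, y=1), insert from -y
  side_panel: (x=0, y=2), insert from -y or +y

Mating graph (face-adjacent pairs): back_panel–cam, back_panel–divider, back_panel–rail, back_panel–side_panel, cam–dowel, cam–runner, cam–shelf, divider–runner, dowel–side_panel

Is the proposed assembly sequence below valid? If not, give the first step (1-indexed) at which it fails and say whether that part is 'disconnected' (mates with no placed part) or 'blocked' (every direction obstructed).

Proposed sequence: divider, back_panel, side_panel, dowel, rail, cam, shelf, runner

Invalid at step 8 (blocked)

1. divider@(0, 0) [-x clear] — {divider}
2. back_panel@(0, 1) [-x clear] — {back_panel, divider}
3. side_panel@(0, 2) [+y clear] — {back_panel, divider, side_panel}
4. dowel@(1, 2) [+x clear] — {back_panel, divider, dowel, side_panel}
5. rail@(-1, 1) [-x clear] — {back_panel, divider, dowel, rail, side_panel}
6. cam@(1, 1) [+x clear] — {back_panel, cam, divider, dowel, rail, side_panel}
7. shelf@(2, 1) [-y clear] — {back_panel, cam, divider, dowel, rail, shelf, side_panel}
8. runner@(1, 0) — -x/+y all obstructed ⇒ blocked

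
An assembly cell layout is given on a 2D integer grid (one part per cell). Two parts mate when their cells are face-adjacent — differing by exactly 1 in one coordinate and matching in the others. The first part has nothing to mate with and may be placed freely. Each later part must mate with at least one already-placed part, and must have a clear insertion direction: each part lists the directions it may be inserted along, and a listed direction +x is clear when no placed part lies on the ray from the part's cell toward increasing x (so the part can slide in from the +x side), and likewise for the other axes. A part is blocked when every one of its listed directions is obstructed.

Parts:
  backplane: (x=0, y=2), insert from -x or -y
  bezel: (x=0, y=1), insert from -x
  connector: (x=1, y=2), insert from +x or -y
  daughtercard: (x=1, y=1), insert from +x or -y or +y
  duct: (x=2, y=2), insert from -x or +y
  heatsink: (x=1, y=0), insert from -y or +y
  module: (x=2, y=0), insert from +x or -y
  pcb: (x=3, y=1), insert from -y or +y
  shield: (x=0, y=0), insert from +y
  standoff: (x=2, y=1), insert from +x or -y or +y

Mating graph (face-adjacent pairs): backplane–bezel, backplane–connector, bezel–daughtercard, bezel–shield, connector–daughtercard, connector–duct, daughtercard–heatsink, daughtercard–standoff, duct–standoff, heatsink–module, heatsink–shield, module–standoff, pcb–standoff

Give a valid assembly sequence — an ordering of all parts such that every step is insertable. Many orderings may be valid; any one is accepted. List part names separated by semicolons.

1. connector@(1, 2) [+x clear] — {connector}
2. duct@(2, 2) [+y clear] — {connector, duct}
3. standoff@(2, 1) [+x clear] — {connector, duct, standoff}
4. daughtercard@(1, 1) [-y clear] — {connector, daughtercard, duct, standoff}
5. pcb@(3, 1) [-y clear] — {connector, daughtercard, duct, pcb, standoff}
6. heatsink@(1, 0) [-y clear] — {connector, daughtercard, duct, heatsink, pcb, standoff}
7. shield@(0, 0) [+y clear] — {connector, daughtercard, duct, heatsink, pcb, shield, standoff}
8. backplane@(0, 2) [-x clear] — {backplane, connector, daughtercard, duct, heatsink, pcb, shield, standoff}
9. bezel@(0, 1) [-x clear] — {backplane, bezel, connector, daughtercard, duct, heatsink, pcb, shield, standoff}
10. module@(2, 0) [+x clear] — {backplane, bezel, connector, daughtercard, duct, heatsink, module, pcb, shield, standoff}

connector; duct; standoff; daughtercard; pcb; heatsink; shield; backplane; bezel; module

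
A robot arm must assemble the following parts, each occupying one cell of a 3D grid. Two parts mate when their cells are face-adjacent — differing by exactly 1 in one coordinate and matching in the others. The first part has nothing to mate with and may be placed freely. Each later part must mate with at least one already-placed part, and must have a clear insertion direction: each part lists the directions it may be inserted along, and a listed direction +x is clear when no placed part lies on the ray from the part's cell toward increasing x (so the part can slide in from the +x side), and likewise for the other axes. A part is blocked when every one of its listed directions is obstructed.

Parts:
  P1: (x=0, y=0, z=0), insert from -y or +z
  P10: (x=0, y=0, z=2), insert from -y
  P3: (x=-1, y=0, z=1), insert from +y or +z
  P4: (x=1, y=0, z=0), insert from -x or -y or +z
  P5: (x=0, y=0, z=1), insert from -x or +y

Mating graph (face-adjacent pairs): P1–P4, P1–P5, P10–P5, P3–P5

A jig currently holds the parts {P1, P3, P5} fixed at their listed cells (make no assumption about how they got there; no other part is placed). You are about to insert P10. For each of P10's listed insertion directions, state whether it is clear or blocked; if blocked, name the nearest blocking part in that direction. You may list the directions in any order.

-y: ray from P10(0, 0, 2) has no placed part ⇒ clear

-y: clear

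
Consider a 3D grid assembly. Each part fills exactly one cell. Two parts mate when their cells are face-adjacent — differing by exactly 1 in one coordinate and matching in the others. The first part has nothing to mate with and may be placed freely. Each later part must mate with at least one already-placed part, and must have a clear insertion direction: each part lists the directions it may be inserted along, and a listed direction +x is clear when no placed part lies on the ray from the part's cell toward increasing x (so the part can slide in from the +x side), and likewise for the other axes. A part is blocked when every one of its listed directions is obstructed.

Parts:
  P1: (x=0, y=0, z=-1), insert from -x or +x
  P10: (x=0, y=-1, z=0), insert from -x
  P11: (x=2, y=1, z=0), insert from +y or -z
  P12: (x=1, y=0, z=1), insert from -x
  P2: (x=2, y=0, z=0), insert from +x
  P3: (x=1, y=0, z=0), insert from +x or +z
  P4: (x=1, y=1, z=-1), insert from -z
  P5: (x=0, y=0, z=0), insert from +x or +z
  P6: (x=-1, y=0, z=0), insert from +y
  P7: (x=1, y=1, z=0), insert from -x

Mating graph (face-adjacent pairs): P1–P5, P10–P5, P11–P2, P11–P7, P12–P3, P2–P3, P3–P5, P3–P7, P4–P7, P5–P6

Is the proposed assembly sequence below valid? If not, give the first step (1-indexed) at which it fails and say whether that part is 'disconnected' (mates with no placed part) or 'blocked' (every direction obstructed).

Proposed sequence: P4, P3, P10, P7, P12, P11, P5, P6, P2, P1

Invalid at step 2 (disconnected)

1. P4@(1, 1, -1) [-z clear] — {P4}
2. P3@(1, 0, 0) — no placed neighbour ⇒ disconnected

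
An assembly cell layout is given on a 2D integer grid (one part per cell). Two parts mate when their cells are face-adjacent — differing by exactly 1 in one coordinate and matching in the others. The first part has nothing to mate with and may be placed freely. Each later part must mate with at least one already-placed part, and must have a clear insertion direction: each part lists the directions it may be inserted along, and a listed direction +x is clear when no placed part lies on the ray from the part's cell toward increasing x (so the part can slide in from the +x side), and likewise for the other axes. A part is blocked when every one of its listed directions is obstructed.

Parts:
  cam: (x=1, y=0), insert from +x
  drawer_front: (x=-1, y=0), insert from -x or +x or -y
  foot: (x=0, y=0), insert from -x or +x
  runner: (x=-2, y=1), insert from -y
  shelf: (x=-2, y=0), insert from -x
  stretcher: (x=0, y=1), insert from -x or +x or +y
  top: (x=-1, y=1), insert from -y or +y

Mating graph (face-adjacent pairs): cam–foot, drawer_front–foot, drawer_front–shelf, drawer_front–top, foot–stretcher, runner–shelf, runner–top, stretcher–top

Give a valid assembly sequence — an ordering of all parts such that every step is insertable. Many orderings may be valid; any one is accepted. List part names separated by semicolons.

stretcher; foot; cam; top; runner; drawer_front; shelf

1. stretcher@(0, 1) [-x clear] — {stretcher}
2. foot@(0, 0) [-x clear] — {foot, stretcher}
3. cam@(1, 0) [+x clear] — {cam, foot, stretcher}
4. top@(-1, 1) [-y clear] — {cam, foot, stretcher, top}
5. runner@(-2, 1) [-y clear] — {cam, foot, runner, stretcher, top}
6. drawer_front@(-1, 0) [-x clear] — {cam, drawer_front, foot, runner, stretcher, top}
7. shelf@(-2, 0) [-x clear] — {cam, drawer_front, foot, runner, shelf, stretcher, top}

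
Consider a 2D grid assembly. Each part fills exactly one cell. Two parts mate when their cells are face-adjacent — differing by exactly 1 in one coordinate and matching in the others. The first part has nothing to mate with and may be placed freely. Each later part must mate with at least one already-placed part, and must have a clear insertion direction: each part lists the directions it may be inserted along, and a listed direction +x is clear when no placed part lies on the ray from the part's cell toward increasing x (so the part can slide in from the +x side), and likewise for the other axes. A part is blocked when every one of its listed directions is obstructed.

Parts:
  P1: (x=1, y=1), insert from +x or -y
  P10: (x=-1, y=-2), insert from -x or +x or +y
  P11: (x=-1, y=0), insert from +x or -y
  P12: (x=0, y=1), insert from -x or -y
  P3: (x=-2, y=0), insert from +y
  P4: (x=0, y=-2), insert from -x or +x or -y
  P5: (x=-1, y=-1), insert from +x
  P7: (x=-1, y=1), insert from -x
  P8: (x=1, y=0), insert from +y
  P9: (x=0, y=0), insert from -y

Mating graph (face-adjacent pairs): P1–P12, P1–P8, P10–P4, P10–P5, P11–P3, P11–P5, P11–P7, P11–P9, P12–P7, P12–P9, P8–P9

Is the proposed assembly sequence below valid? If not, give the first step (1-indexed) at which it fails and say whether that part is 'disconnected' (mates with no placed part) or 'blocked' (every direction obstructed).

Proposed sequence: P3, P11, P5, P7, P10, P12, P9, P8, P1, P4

Valid

1. P3@(-2, 0) [+y clear] — {P3}
2. P11@(-1, 0) [+x clear] — {P11, P3}
3. P5@(-1, -1) [+x clear] — {P11, P3, P5}
4. P7@(-1, 1) [-x clear] — {P11, P3, P5, P7}
5. P10@(-1, -2) [-x clear] — {P10, P11, P3, P5, P7}
6. P12@(0, 1) [-y clear] — {P10, P11, P12, P3, P5, P7}
7. P9@(0, 0) [-y clear] — {P10, P11, P12, P3, P5, P7, P9}
8. P8@(1, 0) [+y clear] — {P10, P11, P12, P3, P5, P7, P8, P9}
9. P1@(1, 1) [+x clear] — {P1, P10, P11, P12, P3, P5, P7, P8, P9}
10. P4@(0, -2) [+x clear] — {P1, P10, P11, P12, P3, P4, P5, P7, P8, P9}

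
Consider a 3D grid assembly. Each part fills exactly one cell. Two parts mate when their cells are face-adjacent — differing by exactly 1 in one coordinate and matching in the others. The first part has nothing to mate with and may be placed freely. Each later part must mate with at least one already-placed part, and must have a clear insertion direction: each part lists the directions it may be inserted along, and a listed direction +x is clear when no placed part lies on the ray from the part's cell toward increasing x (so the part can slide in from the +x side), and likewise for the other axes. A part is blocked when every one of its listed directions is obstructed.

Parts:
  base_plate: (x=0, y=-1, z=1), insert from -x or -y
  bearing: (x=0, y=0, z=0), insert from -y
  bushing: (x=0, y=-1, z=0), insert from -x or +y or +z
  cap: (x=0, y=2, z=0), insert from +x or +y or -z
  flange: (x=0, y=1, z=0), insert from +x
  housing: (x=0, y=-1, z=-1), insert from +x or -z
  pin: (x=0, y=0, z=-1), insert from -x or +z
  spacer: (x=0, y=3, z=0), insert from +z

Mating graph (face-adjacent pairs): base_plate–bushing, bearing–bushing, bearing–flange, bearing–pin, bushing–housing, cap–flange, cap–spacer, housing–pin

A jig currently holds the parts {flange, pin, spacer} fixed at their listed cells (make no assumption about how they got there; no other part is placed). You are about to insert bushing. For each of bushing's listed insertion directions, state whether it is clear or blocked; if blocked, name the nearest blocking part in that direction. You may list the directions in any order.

+y: blocked by flange; +z: clear; -x: clear

-x: ray from bushing(0, -1, 0) has no placed part ⇒ clear
+y: nearest on ray is flange@(0, 1, 0) ⇒ blocked
+z: ray from bushing(0, -1, 0) has no placed part ⇒ clear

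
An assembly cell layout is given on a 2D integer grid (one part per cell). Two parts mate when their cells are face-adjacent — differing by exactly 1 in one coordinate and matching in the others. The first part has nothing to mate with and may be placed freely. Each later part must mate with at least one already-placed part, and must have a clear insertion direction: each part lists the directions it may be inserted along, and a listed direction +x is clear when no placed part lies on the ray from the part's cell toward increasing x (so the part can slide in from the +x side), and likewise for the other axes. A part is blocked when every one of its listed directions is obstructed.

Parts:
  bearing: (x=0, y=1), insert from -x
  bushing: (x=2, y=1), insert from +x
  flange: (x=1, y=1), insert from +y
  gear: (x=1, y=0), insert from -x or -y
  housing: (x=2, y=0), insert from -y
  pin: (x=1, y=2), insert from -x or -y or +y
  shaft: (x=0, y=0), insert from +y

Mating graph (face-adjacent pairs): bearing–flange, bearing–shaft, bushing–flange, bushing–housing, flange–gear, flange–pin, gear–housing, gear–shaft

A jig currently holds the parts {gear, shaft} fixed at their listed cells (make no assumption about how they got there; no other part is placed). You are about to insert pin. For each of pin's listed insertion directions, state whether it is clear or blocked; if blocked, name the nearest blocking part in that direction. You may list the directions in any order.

+y: clear; -x: clear; -y: blocked by gear

-x: ray from pin(1, 2) has no placed part ⇒ clear
-y: nearest on ray is gear@(1, 0) ⇒ blocked
+y: ray from pin(1, 2) has no placed part ⇒ clear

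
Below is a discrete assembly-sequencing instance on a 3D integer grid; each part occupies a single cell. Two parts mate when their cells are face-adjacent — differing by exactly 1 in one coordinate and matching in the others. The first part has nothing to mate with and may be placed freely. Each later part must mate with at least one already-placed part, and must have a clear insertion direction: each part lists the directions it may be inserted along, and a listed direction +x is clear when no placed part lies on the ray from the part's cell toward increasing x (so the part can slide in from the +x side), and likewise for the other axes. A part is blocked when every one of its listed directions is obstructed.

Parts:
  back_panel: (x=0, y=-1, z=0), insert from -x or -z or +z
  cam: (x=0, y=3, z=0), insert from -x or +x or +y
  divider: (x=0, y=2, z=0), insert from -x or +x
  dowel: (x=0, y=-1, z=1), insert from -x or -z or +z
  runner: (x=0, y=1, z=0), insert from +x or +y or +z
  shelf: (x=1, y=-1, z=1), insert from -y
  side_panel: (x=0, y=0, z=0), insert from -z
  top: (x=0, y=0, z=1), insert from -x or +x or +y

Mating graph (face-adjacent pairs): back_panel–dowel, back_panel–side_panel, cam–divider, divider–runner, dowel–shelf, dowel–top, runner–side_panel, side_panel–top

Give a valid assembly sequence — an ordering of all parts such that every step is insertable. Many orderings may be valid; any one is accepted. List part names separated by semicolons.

shelf; dowel; top; back_panel; side_panel; runner; divider; cam

1. shelf@(1, -1, 1) [-y clear] — {shelf}
2. dowel@(0, -1, 1) [-x clear] — {dowel, shelf}
3. top@(0, 0, 1) [-x clear] — {dowel, shelf, top}
4. back_panel@(0, -1, 0) [-x clear] — {back_panel, dowel, shelf, top}
5. side_panel@(0, 0, 0) [-z clear] — {back_panel, dowel, shelf, side_panel, top}
6. runner@(0, 1, 0) [+x clear] — {back_panel, dowel, runner, shelf, side_panel, top}
7. divider@(0, 2, 0) [-x clear] — {back_panel, divider, dowel, runner, shelf, side_panel, top}
8. cam@(0, 3, 0) [-x clear] — {back_panel, cam, divider, dowel, runner, shelf, side_panel, top}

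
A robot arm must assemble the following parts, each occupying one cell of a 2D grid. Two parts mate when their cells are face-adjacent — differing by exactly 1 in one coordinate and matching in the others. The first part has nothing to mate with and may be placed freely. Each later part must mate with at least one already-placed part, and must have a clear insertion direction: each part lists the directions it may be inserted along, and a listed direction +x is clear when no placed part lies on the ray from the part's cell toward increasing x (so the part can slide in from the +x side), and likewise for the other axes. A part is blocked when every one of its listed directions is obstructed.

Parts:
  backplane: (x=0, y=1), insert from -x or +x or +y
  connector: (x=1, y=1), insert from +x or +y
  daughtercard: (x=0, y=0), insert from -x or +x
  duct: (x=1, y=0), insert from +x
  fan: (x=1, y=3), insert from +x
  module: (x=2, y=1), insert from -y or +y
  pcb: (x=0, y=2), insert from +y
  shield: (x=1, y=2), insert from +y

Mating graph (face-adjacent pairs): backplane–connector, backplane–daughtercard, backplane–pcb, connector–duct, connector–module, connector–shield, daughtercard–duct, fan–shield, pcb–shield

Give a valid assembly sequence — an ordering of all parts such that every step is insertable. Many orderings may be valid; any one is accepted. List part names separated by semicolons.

module; connector; shield; backplane; fan; duct; daughtercard; pcb

1. module@(2, 1) [-y clear] — {module}
2. connector@(1, 1) [+y clear] — {connector, module}
3. shield@(1, 2) [+y clear] — {connector, module, shield}
4. backplane@(0, 1) [-x clear] — {backplane, connector, module, shield}
5. fan@(1, 3) [+x clear] — {backplane, connector, fan, module, shield}
6. duct@(1, 0) [+x clear] — {backplane, connector, duct, fan, module, shield}
7. daughtercard@(0, 0) [-x clear] — {backplane, connector, daughtercard, duct, fan, module, shield}
8. pcb@(0, 2) [+y clear] — {backplane, connector, daughtercard, duct, fan, module, pcb, shield}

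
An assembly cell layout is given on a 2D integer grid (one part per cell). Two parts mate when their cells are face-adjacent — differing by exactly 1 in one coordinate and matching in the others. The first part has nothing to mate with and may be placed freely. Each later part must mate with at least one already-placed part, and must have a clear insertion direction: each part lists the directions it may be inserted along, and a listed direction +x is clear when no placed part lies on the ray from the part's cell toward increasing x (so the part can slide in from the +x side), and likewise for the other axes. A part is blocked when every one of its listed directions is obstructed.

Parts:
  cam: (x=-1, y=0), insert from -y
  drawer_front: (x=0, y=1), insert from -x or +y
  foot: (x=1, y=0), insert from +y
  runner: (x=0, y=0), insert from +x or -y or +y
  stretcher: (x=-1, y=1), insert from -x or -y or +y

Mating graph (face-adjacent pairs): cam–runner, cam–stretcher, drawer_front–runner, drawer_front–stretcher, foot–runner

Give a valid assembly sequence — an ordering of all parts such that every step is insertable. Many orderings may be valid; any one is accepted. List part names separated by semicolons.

stretcher; cam; runner; foot; drawer_front

1. stretcher@(-1, 1) [-x clear] — {stretcher}
2. cam@(-1, 0) [-y clear] — {cam, stretcher}
3. runner@(0, 0) [+x clear] — {cam, runner, stretcher}
4. foot@(1, 0) [+y clear] — {cam, foot, runner, stretcher}
5. drawer_front@(0, 1) [+y clear] — {cam, drawer_front, foot, runner, stretcher}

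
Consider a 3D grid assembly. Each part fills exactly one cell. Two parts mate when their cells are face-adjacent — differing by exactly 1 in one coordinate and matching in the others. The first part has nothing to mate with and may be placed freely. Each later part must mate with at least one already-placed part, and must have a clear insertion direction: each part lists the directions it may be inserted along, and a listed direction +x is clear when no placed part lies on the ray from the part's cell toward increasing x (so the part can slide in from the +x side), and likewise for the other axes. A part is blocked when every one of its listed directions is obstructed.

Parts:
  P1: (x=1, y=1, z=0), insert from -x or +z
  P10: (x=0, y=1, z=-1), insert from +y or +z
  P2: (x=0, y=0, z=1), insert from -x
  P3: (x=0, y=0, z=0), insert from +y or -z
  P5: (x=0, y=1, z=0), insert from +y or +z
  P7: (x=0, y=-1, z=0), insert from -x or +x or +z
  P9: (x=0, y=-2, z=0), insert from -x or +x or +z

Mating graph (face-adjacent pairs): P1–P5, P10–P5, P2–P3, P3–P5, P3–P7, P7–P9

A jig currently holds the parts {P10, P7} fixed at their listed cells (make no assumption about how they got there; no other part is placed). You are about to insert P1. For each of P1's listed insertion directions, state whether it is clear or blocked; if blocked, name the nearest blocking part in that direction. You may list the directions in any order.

-x: ray from P1(1, 1, 0) has no placed part ⇒ clear
+z: ray from P1(1, 1, 0) has no placed part ⇒ clear

+z: clear; -x: clear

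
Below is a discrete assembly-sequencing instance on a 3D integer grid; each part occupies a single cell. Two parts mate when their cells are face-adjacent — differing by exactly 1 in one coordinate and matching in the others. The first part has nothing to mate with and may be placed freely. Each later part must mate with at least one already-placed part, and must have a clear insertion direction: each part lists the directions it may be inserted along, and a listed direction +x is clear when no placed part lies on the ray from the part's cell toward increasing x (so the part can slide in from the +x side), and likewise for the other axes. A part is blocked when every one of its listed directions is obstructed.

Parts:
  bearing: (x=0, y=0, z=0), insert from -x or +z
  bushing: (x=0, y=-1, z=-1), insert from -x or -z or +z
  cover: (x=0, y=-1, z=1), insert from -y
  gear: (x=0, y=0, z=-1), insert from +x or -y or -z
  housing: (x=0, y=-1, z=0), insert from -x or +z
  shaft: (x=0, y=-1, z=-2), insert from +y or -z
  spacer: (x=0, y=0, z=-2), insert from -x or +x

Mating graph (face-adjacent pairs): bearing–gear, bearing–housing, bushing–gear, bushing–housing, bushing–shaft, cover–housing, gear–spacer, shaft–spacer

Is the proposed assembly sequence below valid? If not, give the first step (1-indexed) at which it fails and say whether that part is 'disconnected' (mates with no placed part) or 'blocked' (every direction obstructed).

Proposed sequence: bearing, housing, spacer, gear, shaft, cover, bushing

1. bearing@(0, 0, 0) [-x clear] — {bearing}
2. housing@(0, -1, 0) [-x clear] — {bearing, housing}
3. spacer@(0, 0, -2) — no placed neighbour ⇒ disconnected

Invalid at step 3 (disconnected)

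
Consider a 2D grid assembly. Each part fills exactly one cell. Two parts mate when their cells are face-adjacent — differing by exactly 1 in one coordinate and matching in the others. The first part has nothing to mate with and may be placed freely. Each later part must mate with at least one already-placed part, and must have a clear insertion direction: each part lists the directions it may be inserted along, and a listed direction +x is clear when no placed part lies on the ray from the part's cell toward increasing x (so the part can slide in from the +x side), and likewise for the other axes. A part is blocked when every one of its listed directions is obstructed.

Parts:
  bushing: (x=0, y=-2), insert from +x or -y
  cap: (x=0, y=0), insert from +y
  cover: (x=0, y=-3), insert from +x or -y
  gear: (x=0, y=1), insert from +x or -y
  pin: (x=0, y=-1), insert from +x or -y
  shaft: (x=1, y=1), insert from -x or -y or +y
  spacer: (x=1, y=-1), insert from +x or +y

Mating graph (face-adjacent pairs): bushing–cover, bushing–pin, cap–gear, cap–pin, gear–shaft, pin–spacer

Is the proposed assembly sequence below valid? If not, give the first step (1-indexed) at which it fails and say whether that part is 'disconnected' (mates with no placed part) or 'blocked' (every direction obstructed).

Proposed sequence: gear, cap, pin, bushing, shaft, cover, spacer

1. gear@(0, 1) [+x clear] — {gear}
2. cap@(0, 0) — +y all obstructed ⇒ blocked

Invalid at step 2 (blocked)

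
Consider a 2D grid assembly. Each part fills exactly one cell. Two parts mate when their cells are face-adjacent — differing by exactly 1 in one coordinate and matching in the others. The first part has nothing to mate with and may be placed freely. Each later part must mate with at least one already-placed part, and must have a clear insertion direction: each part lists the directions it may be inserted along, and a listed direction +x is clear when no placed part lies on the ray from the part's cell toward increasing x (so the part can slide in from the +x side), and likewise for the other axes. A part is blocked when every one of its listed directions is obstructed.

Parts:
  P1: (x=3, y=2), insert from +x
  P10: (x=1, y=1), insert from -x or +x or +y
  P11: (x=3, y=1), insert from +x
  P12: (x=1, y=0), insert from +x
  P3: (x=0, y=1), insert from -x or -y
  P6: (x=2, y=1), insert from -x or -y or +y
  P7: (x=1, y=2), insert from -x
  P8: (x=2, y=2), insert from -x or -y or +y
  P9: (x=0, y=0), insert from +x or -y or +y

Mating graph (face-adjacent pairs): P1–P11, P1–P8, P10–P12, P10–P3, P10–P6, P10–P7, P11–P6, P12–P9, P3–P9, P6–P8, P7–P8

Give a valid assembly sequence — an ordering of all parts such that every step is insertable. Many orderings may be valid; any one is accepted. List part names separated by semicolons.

1. P6@(2, 1) [-x clear] — {P6}
2. P10@(1, 1) [-x clear] — {P10, P6}
3. P3@(0, 1) [-x clear] — {P10, P3, P6}
4. P9@(0, 0) [+x clear] — {P10, P3, P6, P9}
5. P12@(1, 0) [+x clear] — {P10, P12, P3, P6, P9}
6. P8@(2, 2) [-x clear] — {P10, P12, P3, P6, P8, P9}
7. P1@(3, 2) [+x clear] — {P1, P10, P12, P3, P6, P8, P9}
8. P7@(1, 2) [-x clear] — {P1, P10, P12, P3, P6, P7, P8, P9}
9. P11@(3, 1) [+x clear] — {P1, P10, P11, P12, P3, P6, P7, P8, P9}

P6; P10; P3; P9; P12; P8; P1; P7; P11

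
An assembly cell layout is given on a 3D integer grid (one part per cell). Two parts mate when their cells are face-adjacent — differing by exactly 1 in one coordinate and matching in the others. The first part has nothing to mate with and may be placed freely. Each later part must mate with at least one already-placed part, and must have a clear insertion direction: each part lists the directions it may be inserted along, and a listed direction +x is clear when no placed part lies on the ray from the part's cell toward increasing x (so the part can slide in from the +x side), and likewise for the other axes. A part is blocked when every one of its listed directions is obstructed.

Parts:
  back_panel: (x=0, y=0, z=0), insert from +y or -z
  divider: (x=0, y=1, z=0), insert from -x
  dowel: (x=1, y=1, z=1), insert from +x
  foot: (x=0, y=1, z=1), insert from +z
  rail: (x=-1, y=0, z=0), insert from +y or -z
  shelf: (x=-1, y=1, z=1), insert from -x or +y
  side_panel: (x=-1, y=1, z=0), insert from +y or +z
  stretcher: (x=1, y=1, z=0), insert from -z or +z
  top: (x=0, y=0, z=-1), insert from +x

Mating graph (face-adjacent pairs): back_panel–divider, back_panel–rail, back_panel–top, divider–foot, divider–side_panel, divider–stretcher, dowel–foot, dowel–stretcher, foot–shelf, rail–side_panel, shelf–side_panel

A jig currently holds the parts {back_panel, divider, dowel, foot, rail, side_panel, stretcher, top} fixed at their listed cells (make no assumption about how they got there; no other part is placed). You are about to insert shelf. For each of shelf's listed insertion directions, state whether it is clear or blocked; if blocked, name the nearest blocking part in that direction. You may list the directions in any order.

-x: ray from shelf(-1, 1, 1) has no placed part ⇒ clear
+y: ray from shelf(-1, 1, 1) has no placed part ⇒ clear

+y: clear; -x: clear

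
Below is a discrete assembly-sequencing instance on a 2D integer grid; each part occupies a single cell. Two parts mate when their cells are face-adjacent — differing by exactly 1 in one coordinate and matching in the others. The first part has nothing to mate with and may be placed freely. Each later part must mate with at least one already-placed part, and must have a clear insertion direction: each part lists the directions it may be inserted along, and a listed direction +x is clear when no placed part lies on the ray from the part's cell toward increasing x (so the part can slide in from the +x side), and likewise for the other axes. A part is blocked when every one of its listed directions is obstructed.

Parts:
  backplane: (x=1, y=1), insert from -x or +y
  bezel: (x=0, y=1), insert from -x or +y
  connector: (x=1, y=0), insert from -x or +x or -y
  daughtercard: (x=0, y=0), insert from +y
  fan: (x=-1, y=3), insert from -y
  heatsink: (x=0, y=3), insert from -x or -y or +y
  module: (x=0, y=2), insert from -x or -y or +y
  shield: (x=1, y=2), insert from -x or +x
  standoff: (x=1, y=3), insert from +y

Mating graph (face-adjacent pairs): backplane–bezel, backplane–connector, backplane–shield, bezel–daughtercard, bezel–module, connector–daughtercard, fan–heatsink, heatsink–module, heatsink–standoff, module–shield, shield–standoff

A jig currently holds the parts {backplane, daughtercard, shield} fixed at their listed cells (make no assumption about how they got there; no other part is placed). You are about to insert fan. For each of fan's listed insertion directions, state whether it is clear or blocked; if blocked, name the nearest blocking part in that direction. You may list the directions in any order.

-y: clear

-y: ray from fan(-1, 3) has no placed part ⇒ clear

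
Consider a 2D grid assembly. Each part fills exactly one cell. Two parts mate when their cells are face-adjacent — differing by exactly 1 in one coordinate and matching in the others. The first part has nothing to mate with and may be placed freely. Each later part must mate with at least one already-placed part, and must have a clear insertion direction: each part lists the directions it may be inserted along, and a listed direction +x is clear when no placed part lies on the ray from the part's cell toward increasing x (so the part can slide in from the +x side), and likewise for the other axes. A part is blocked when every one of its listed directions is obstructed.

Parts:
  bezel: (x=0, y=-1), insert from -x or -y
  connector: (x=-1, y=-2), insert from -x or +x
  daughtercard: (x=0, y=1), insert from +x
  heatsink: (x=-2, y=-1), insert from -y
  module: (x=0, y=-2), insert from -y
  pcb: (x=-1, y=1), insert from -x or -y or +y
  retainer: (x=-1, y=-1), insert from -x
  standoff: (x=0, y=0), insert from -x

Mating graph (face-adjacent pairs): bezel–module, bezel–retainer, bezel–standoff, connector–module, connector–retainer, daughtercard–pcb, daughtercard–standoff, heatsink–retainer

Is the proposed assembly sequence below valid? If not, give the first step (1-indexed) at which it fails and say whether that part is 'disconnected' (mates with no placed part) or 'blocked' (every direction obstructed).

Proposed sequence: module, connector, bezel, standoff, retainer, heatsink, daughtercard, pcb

Valid

1. module@(0, -2) [-y clear] — {module}
2. connector@(-1, -2) [-x clear] — {connector, module}
3. bezel@(0, -1) [-x clear] — {bezel, connector, module}
4. standoff@(0, 0) [-x clear] — {bezel, connector, module, standoff}
5. retainer@(-1, -1) [-x clear] — {bezel, connector, module, retainer, standoff}
6. heatsink@(-2, -1) [-y clear] — {bezel, connector, heatsink, module, retainer, standoff}
7. daughtercard@(0, 1) [+x clear] — {bezel, connector, daughtercard, heatsink, module, retainer, standoff}
8. pcb@(-1, 1) [-x clear] — {bezel, connector, daughtercard, heatsink, module, pcb, retainer, standoff}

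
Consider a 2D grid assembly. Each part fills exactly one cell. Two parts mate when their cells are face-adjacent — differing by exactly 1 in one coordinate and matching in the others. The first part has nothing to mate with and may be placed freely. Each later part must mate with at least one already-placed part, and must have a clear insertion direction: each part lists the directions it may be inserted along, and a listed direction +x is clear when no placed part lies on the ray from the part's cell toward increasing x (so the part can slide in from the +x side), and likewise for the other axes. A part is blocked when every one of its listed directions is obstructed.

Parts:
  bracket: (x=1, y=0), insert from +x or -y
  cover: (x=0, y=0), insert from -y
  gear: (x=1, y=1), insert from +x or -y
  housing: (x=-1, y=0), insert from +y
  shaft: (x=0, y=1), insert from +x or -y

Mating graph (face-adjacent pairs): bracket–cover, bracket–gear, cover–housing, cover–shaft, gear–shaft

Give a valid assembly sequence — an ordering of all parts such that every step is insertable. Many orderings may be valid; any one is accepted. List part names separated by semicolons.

1. housing@(-1, 0) [+y clear] — {housing}
2. cover@(0, 0) [-y clear] — {cover, housing}
3. shaft@(0, 1) [+x clear] — {cover, housing, shaft}
4. gear@(1, 1) [+x clear] — {cover, gear, housing, shaft}
5. bracket@(1, 0) [+x clear] — {bracket, cover, gear, housing, shaft}

housing; cover; shaft; gear; bracket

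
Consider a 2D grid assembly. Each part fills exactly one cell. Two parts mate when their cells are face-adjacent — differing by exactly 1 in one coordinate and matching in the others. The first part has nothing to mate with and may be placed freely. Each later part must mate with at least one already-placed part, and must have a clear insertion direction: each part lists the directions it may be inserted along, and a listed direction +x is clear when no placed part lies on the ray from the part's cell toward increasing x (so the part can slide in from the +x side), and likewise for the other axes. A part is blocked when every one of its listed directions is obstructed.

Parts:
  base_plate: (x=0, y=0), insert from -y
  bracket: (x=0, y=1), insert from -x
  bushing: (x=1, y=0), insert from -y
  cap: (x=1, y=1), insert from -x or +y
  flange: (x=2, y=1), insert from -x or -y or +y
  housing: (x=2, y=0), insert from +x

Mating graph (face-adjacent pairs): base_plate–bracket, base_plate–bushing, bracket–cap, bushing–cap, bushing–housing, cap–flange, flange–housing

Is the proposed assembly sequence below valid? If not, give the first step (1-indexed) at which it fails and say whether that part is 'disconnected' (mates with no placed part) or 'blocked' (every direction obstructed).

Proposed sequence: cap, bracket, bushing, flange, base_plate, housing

Valid

1. cap@(1, 1) [-x clear] — {cap}
2. bracket@(0, 1) [-x clear] — {bracket, cap}
3. bushing@(1, 0) [-y clear] — {bracket, bushing, cap}
4. flange@(2, 1) [-y clear] — {bracket, bushing, cap, flange}
5. base_plate@(0, 0) [-y clear] — {base_plate, bracket, bushing, cap, flange}
6. housing@(2, 0) [+x clear] — {base_plate, bracket, bushing, cap, flange, housing}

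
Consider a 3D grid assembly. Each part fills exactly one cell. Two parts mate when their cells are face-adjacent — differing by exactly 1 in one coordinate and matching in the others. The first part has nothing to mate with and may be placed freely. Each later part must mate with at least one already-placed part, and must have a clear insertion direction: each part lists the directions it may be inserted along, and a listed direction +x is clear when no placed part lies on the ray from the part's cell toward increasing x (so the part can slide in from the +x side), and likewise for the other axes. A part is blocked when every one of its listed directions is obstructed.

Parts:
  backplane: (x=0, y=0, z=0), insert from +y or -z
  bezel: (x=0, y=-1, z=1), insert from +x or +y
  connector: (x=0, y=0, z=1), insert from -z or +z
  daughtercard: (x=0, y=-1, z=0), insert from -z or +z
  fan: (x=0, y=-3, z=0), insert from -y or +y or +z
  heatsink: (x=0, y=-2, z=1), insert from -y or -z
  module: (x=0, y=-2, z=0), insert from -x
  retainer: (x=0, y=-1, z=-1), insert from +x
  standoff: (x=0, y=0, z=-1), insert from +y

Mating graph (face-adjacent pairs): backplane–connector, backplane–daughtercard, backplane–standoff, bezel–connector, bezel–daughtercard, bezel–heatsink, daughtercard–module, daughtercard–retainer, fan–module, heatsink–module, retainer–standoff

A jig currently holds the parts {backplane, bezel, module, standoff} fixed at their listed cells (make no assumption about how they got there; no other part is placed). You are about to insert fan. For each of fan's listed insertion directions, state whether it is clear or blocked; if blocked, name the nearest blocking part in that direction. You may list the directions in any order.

+y: blocked by module; +z: clear; -y: clear

-y: ray from fan(0, -3, 0) has no placed part ⇒ clear
+y: nearest on ray is module@(0, -2, 0) ⇒ blocked
+z: ray from fan(0, -3, 0) has no placed part ⇒ clear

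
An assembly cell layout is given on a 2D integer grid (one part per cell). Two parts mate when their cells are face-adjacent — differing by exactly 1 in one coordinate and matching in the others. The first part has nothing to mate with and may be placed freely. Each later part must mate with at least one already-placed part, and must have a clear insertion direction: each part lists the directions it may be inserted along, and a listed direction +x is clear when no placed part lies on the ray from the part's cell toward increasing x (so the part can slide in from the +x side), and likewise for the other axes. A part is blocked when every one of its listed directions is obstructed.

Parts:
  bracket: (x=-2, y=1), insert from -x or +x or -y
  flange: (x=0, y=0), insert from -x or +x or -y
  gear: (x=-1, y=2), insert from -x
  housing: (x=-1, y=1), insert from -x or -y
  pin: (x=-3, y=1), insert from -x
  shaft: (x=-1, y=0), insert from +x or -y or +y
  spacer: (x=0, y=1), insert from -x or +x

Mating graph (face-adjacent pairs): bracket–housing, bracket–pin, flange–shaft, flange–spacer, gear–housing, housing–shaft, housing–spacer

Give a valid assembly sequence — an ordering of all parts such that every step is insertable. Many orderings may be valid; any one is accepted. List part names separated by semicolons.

gear; housing; shaft; bracket; pin; flange; spacer

1. gear@(-1, 2) [-x clear] — {gear}
2. housing@(-1, 1) [-x clear] — {gear, housing}
3. shaft@(-1, 0) [+x clear] — {gear, housing, shaft}
4. bracket@(-2, 1) [-x clear] — {bracket, gear, housing, shaft}
5. pin@(-3, 1) [-x clear] — {bracket, gear, housing, pin, shaft}
6. flange@(0, 0) [+x clear] — {bracket, flange, gear, housing, pin, shaft}
7. spacer@(0, 1) [+x clear] — {bracket, flange, gear, housing, pin, shaft, spacer}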